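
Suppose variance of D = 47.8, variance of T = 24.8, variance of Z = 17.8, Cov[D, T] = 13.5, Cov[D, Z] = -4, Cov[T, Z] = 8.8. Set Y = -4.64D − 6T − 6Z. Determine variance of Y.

variance of Y = 3725.27488

variance of Y = a²·variance of D + b²·variance of T + c²·variance of Z + 2ab·Cov[D, T] + 2ac·Cov[D, Z] + 2bc·Cov[T, Z], with a = -4.64, b = -6, c = -6.
= 1029.11488 + 892.8 + 640.8 + 751.68 + (-222.72) + 633.6
= 3725.27488.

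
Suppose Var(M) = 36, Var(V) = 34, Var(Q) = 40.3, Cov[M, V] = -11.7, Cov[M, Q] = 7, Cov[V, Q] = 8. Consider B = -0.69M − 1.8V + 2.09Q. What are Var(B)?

Var(B) = 193.88983

Var(B) = a²·Var(M) + b²·Var(V) + c²·Var(Q) + 2ab·Cov[M, V] + 2ac·Cov[M, Q] + 2bc·Cov[V, Q], with a = -0.69, b = -1.8, c = 2.09.
= 17.1396 + 110.16 + 176.03443 + (-29.0628) + (-20.1894) + (-60.192)
= 193.88983.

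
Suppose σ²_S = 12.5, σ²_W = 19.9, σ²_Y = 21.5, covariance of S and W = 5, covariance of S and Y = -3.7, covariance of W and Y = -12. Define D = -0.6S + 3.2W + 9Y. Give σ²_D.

σ²_D = 1279.336

σ²_D = a²·σ²_S + b²·σ²_W + c²·σ²_Y + 2ab·covariance of S and W + 2ac·covariance of S and Y + 2bc·covariance of W and Y, with a = -0.6, b = 3.2, c = 9.
= 4.5 + 203.776 + 1741.5 + (-19.2) + 39.96 + (-691.2)
= 1279.336.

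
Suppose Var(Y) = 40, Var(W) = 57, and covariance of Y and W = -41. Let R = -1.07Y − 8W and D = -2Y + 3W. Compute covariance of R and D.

covariance of R and D = -1806.79

By bilinearity, covariance of R and D = ac·Var(Y) + bd·Var(W) + (ad+bc)·covariance of Y and W, with a=-1.07, b=-8, c=-2, d=3.
ac·Var(Y) = (-1.07)·(-2)·40 = 85.6
bd·Var(W) = (-8)·3·57 = -1368
(ad+bc)·covariance of Y and W = (12.79)·(-41) = -524.39
covariance of R and D = 85.6 + (-1368) + (-524.39) = -1806.79.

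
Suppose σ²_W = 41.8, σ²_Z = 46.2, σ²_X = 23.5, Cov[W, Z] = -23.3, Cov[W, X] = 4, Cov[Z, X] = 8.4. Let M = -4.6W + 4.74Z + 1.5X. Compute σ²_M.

σ²_M = a²·σ²_W + b²·σ²_Z + c²·σ²_X + 2ab·Cov[W, Z] + 2ac·Cov[W, X] + 2bc·Cov[Z, X], with a = -4.6, b = 4.74, c = 1.5.
= 884.488 + 1038.00312 + 52.875 + 1016.0664 + (-55.2) + 119.448
= 3055.68052.

σ²_M = 3055.68052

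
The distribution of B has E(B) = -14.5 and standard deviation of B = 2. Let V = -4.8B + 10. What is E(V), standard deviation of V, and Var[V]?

E(V) = 79.6, standard deviation of V = 9.6, Var[V] = 92.16

V = -4.8B + 10 is linear with a = -4.8, b = 10.
E(V) = a·E(B) + b = (-4.8)·(-14.5) + 10 = 79.6.
standard deviation of V = |a|·standard deviation of B = |-4.8|·2 = 9.6.
Var[B] = 2² = 4.
Var[V] = a²·Var[B] = (-4.8)²·4 = 92.16 (the additive constant 10 does not affect variance).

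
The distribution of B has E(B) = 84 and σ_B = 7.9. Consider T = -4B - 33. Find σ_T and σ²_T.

σ_T = 31.6, σ²_T = 998.56

T = -4B - 33 is linear with a = -4, b = -33.
σ_T = |a|·σ_B = |-4|·7.9 = 31.6.
σ²_B = 7.9² = 62.41.
σ²_T = a²·σ²_B = (-4)²·62.41 = 998.56 (the additive constant -33 does not affect variance).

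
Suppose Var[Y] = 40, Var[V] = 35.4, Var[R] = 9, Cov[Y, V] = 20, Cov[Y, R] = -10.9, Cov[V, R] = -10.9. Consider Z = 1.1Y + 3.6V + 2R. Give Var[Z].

Var[Z] = 496.664

Var[Z] = a²·Var[Y] + b²·Var[V] + c²·Var[R] + 2ab·Cov[Y, V] + 2ac·Cov[Y, R] + 2bc·Cov[V, R], with a = 1.1, b = 3.6, c = 2.
= 48.4 + 458.784 + 36 + 158.4 + (-47.96) + (-156.96)
= 496.664.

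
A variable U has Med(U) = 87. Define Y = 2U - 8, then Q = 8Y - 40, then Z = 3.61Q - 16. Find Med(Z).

Med(Y) = 2·87 + (-8) = 166.
Med(Q) = 8·166 + (-40) = 1288.
Med(Z) = 3.61·1288 + (-16) = 4633.68.

Med(Z) = 4633.68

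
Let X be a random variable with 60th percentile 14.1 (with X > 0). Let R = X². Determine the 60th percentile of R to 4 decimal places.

X² is increasing, so P_{60}(R) = g(P_{60}(X)) = 198.81.

60th percentile of R = 198.81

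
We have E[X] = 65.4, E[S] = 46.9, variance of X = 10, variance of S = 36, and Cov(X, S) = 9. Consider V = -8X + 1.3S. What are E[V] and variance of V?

E[V] = -462.23, variance of V = 513.64

E[V] = (-8)·E[X] + 1.3·E[S] = (-8)·65.4 + 1.3·46.9 = -462.23.
variance of V = a²·variance of X + b²·variance of S + 2ab·Cov(X, S) with a = -8, b = 1.3.
= (-8)²·10 + 1.3²·36 + 2·(-8)·1.3·9
= 640 + 60.84 + (-187.2) = 513.64.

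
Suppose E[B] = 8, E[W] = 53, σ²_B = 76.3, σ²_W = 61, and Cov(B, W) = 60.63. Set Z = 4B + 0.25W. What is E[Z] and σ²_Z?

E[Z] = 4·E[B] + 0.25·E[W] = 4·8 + 0.25·53 = 45.25.
σ²_Z = a²·σ²_B + b²·σ²_W + 2ab·Cov(B, W) with a = 4, b = 0.25.
= 4²·76.3 + 0.25²·61 + 2·4·0.25·60.63
= 1220.8 + 3.8125 + 121.26 = 1345.8725.

E[Z] = 45.25, σ²_Z = 1345.8725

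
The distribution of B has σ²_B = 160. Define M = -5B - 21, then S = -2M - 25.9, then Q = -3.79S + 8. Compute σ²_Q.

σ²_Q = 229825.6

σ²_M = (-5)²·160 = 4000.
σ²_S = (-2)²·4000 = 16000.
σ²_Q = (-3.79)²·16000 = 229825.6.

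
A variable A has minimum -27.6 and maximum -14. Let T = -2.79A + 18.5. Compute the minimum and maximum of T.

min(T) = 57.56, max(T) = 95.504

a = -2.79 < 0, so order reverses: min(T) = a·max(A)+b = (-2.79)·(-14) + 18.5 = 57.56; max(T) = a·min(A)+b = (-2.79)·(-27.6) + 18.5 = 95.504.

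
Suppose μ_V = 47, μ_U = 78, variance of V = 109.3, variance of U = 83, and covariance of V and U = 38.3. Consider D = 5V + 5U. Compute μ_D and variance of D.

μ_D = 5·μ_V + 5·μ_U = 5·47 + 5·78 = 625.
variance of D = a²·variance of V + b²·variance of U + 2ab·covariance of V and U with a = 5, b = 5.
= 5²·109.3 + 5²·83 + 2·5·5·38.3
= 2732.5 + 2075 + 1915 = 6722.5.

μ_D = 625, variance of D = 6722.5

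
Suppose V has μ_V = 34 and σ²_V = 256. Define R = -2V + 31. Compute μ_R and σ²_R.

μ_R = -37, σ²_R = 1024

R = -2V + 31 is linear with a = -2, b = 31.
μ_R = a·μ_V + b = (-2)·34 + 31 = -37.
σ²_R = a²·σ²_V = (-2)²·256 = 1024 (the additive constant 31 does not affect variance).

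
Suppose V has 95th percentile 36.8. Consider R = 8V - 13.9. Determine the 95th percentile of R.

Since a = 8 > 0 the transformation is increasing, so the 95th percentile of R = a·(P_{95} of V) + b = 8·36.8 + (-13.9) = 280.5.

95th percentile of R = 280.5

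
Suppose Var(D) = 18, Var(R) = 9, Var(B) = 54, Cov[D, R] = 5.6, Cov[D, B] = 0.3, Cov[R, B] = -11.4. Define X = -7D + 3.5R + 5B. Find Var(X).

Var(X) = 1647.85

Var(X) = a²·Var(D) + b²·Var(R) + c²·Var(B) + 2ab·Cov[D, R] + 2ac·Cov[D, B] + 2bc·Cov[R, B], with a = -7, b = 3.5, c = 5.
= 882 + 110.25 + 1350 + (-274.4) + (-21) + (-399)
= 1647.85.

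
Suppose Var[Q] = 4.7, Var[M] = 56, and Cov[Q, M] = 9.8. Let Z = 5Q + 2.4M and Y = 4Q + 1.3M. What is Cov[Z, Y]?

Cov[Z, Y] = 426.5

By bilinearity, Cov[Z, Y] = ac·Var[Q] + bd·Var[M] + (ad+bc)·Cov[Q, M], with a=5, b=2.4, c=4, d=1.3.
ac·Var[Q] = 5·4·4.7 = 94
bd·Var[M] = 2.4·1.3·56 = 174.72
(ad+bc)·Cov[Q, M] = (16.1)·9.8 = 157.78
Cov[Z, Y] = 94 + 174.72 + 157.78 = 426.5.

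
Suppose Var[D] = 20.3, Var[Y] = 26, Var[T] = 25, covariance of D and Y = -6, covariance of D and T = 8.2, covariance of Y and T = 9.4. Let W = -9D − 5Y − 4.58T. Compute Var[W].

Var[W] = 3385.238

Var[W] = a²·Var[D] + b²·Var[Y] + c²·Var[T] + 2ab·covariance of D and Y + 2ac·covariance of D and T + 2bc·covariance of Y and T, with a = -9, b = -5, c = -4.58.
= 1644.3 + 650 + 524.41 + (-540) + 676.008 + 430.52
= 3385.238.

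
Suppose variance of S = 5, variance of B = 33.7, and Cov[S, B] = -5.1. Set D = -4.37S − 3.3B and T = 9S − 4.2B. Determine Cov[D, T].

Cov[D, T] = 328.2966

By bilinearity, Cov[D, T] = ac·variance of S + bd·variance of B + (ad+bc)·Cov[S, B], with a=-4.37, b=-3.3, c=9, d=-4.2.
ac·variance of S = (-4.37)·9·5 = -196.65
bd·variance of B = (-3.3)·(-4.2)·33.7 = 467.082
(ad+bc)·Cov[S, B] = (-11.346)·(-5.1) = 57.8646
Cov[D, T] = -196.65 + 467.082 + 57.8646 = 328.2966.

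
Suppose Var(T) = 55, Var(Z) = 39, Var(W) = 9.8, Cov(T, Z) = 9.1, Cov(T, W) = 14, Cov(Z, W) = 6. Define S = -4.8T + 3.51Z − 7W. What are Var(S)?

Var(S) = 2567.2103

Var(S) = a²·Var(T) + b²·Var(Z) + c²·Var(W) + 2ab·Cov(T, Z) + 2ac·Cov(T, W) + 2bc·Cov(Z, W), with a = -4.8, b = 3.51, c = -7.
= 1267.2 + 480.4839 + 480.2 + (-306.6336) + 940.8 + (-294.84)
= 2567.2103.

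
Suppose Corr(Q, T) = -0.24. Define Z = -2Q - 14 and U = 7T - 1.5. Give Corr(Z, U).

Corr(Z, U) = 0.24

Linear rescalings preserve |correlation|; the slopes -2 and 7 have opposite signs, so the correlation flips sign: Corr(Z, U) = −Corr(Q, T) = 0.24.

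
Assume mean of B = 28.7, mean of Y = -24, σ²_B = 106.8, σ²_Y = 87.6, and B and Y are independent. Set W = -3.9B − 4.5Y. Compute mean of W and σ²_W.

mean of W = -3.93, σ²_W = 3398.328

mean of W = (-3.9)·mean of B + (-4.5)·mean of Y = (-3.9)·28.7 + (-4.5)·(-24) = -3.93.
σ²_W = a²·σ²_B + b²·σ²_Y + 2ab·Cov(B, Y) with a = -3.9, b = -4.5.
Independence gives Cov(B, Y) = 0.
= (-3.9)²·106.8 + (-4.5)²·87.6 + 2·(-3.9)·(-4.5)·0
= 1624.428 + 1773.9 + 0 = 3398.328.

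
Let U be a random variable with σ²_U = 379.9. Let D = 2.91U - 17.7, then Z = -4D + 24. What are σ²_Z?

σ²_D = 2.91²·379.9 = 3217.03119.
σ²_Z = (-4)²·3217.03119 = 51472.49904.

σ²_Z = 51472.49904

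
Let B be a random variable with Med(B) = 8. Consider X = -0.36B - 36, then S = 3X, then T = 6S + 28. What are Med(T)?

Med(T) = -671.84

Med(X) = (-0.36)·8 + (-36) = -38.88.
Med(S) = 3·(-38.88) = -116.64.
Med(T) = 6·(-116.64) + 28 = -671.84.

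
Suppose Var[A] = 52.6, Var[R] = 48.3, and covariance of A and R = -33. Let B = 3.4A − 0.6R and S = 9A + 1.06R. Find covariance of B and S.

By bilinearity, covariance of B and S = ac·Var[A] + bd·Var[R] + (ad+bc)·covariance of A and R, with a=3.4, b=-0.6, c=9, d=1.06.
ac·Var[A] = 3.4·9·52.6 = 1609.56
bd·Var[R] = (-0.6)·1.06·48.3 = -30.7188
(ad+bc)·covariance of A and R = (-1.796)·(-33) = 59.268
covariance of B and S = 1609.56 + (-30.7188) + 59.268 = 1638.1092.

covariance of B and S = 1638.1092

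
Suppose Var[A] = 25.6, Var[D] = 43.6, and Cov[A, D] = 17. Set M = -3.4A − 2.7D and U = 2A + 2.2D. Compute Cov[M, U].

By bilinearity, Cov[M, U] = ac·Var[A] + bd·Var[D] + (ad+bc)·Cov[A, D], with a=-3.4, b=-2.7, c=2, d=2.2.
ac·Var[A] = (-3.4)·2·25.6 = -174.08
bd·Var[D] = (-2.7)·2.2·43.6 = -258.984
(ad+bc)·Cov[A, D] = (-12.88)·17 = -218.96
Cov[M, U] = -174.08 + (-258.984) + (-218.96) = -652.024.

Cov[M, U] = -652.024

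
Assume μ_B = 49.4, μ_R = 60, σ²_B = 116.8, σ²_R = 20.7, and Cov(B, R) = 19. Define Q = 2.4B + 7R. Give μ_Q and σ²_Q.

μ_Q = 2.4·μ_B + 7·μ_R = 2.4·49.4 + 7·60 = 538.56.
σ²_Q = a²·σ²_B + b²·σ²_R + 2ab·Cov(B, R) with a = 2.4, b = 7.
= 2.4²·116.8 + 7²·20.7 + 2·2.4·7·19
= 672.768 + 1014.3 + 638.4 = 2325.468.

μ_Q = 538.56, σ²_Q = 2325.468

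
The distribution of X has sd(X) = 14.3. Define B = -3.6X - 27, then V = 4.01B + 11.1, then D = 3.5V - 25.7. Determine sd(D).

sd(D) = 722.5218

sd(B) = |-3.6|·14.3 = 51.48.
sd(V) = |4.01|·51.48 = 206.4348.
sd(D) = |3.5|·206.4348 = 722.5218.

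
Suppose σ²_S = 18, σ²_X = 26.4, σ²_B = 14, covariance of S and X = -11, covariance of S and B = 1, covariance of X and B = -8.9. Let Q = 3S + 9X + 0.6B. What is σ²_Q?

σ²_Q = a²·σ²_S + b²·σ²_X + c²·σ²_B + 2ab·covariance of S and X + 2ac·covariance of S and B + 2bc·covariance of X and B, with a = 3, b = 9, c = 0.6.
= 162 + 2138.4 + 5.04 + (-594) + 3.6 + (-96.12)
= 1618.92.

σ²_Q = 1618.92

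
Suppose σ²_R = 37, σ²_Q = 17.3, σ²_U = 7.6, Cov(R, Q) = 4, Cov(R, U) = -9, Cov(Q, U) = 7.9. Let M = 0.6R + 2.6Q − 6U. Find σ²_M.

σ²_M = 234.668

σ²_M = a²·σ²_R + b²·σ²_Q + c²·σ²_U + 2ab·Cov(R, Q) + 2ac·Cov(R, U) + 2bc·Cov(Q, U), with a = 0.6, b = 2.6, c = -6.
= 13.32 + 116.948 + 273.6 + 12.48 + 64.8 + (-246.48)
= 234.668.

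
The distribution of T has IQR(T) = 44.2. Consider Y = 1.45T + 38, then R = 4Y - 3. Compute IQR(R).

IQR(Y) = |1.45|·44.2 = 64.09.
IQR(R) = |4|·64.09 = 256.36.

IQR(R) = 256.36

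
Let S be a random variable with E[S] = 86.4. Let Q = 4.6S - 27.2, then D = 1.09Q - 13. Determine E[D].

E[D] = 390.5616

E[Q] = 4.6·86.4 + (-27.2) = 370.24.
E[D] = 1.09·370.24 + (-13) = 390.5616.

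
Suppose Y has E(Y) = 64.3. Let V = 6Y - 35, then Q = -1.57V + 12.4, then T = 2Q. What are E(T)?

E(V) = 6·64.3 + (-35) = 350.8.
E(Q) = (-1.57)·350.8 + 12.4 = -538.356.
E(T) = 2·(-538.356) = -1076.712.

E(T) = -1076.712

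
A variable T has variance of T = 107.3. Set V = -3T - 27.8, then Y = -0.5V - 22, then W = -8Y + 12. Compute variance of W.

variance of W = 15451.2

variance of V = (-3)²·107.3 = 965.7.
variance of Y = (-0.5)²·965.7 = 241.425.
variance of W = (-8)²·241.425 = 15451.2.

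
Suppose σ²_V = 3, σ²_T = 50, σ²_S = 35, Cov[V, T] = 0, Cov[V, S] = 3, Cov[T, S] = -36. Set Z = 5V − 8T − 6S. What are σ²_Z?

σ²_Z = a²·σ²_V + b²·σ²_T + c²·σ²_S + 2ab·Cov[V, T] + 2ac·Cov[V, S] + 2bc·Cov[T, S], with a = 5, b = -8, c = -6.
= 75 + 3200 + 1260 + 0 + (-180) + (-3456)
= 899.

σ²_Z = 899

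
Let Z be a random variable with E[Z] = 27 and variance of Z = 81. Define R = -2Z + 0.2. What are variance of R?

variance of R = 324

R = -2Z + 0.2 is linear with a = -2, b = 0.2.
variance of R = a²·variance of Z = (-2)²·81 = 324 (the additive constant 0.2 does not affect variance).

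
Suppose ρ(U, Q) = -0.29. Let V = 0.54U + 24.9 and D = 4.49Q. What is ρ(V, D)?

ρ(V, D) = -0.29

Linear rescalings preserve correlation up to sign; here the slopes 0.54 and 4.49 have the same sign, so ρ(V, D) = ρ(U, Q) = -0.29.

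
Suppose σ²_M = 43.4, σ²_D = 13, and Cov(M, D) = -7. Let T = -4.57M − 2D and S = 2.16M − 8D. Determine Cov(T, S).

By bilinearity, Cov(T, S) = ac·σ²_M + bd·σ²_D + (ad+bc)·Cov(M, D), with a=-4.57, b=-2, c=2.16, d=-8.
ac·σ²_M = (-4.57)·2.16·43.4 = -428.41008
bd·σ²_D = (-2)·(-8)·13 = 208
(ad+bc)·Cov(M, D) = (32.24)·(-7) = -225.68
Cov(T, S) = -428.41008 + 208 + (-225.68) = -446.09008.

Cov(T, S) = -446.09008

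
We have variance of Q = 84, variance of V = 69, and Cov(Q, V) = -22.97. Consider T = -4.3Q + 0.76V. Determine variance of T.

variance of T = a²·variance of Q + b²·variance of V + 2ab·Cov(Q, V) with a = -4.3, b = 0.76.
= (-4.3)²·84 + 0.76²·69 + 2·(-4.3)·0.76·(-22.97)
= 1553.16 + 39.8544 + 150.13192 = 1743.14632.

variance of T = 1743.14632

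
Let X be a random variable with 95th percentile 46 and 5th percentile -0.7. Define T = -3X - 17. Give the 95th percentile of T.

95th percentile of T = -14.9

Since a = -3 < 0 the transformation is decreasing, reversing order: the 95th percentile of T corresponds to the 5th percentile of X.
So P_{95}(T) = a·P_{5}(X) + b = (-3)·(-0.7) + (-17) = -14.9.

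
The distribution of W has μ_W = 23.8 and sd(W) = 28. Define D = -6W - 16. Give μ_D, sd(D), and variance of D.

μ_D = -158.8, sd(D) = 168, variance of D = 28224

D = -6W - 16 is linear with a = -6, b = -16.
μ_D = a·μ_W + b = (-6)·23.8 + (-16) = -158.8.
sd(D) = |a|·sd(W) = |-6|·28 = 168.
variance of W = 28² = 784.
variance of D = a²·variance of W = (-6)²·784 = 28224 (the additive constant -16 does not affect variance).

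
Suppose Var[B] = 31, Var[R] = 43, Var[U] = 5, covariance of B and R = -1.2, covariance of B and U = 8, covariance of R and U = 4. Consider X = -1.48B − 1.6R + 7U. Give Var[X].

Var[X] = a²·Var[B] + b²·Var[R] + c²·Var[U] + 2ab·covariance of B and R + 2ac·covariance of B and U + 2bc·covariance of R and U, with a = -1.48, b = -1.6, c = 7.
= 67.9024 + 110.08 + 245 + (-5.6832) + (-165.76) + (-89.6)
= 161.9392.

Var[X] = 161.9392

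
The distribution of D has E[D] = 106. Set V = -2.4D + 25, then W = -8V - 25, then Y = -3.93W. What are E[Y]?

E[V] = (-2.4)·106 + 25 = -229.4.
E[W] = (-8)·(-229.4) + (-25) = 1810.2.
E[Y] = (-3.93)·1810.2 = -7114.086.

E[Y] = -7114.086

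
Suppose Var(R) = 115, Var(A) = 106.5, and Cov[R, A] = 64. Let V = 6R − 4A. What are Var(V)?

Var(V) = a²·Var(R) + b²·Var(A) + 2ab·Cov[R, A] with a = 6, b = -4.
= 6²·115 + (-4)²·106.5 + 2·6·(-4)·64
= 4140 + 1704 + (-3072) = 2772.

Var(V) = 2772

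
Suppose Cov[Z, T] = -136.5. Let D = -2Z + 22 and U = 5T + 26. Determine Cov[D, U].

Cov[D, U] = a·c·Cov[Z, T] = (-2)·5·(-136.5) = 1365. Additive constants drop out.

Cov[D, U] = 1365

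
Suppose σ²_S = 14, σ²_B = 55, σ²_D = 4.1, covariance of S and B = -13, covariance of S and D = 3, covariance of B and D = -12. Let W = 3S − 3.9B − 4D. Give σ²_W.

σ²_W = 885.95

σ²_W = a²·σ²_S + b²·σ²_B + c²·σ²_D + 2ab·covariance of S and B + 2ac·covariance of S and D + 2bc·covariance of B and D, with a = 3, b = -3.9, c = -4.
= 126 + 836.55 + 65.6 + 304.2 + (-72) + (-374.4)
= 885.95.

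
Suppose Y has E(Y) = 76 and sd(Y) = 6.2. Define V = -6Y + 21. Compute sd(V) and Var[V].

sd(V) = 37.2, Var[V] = 1383.84

V = -6Y + 21 is linear with a = -6, b = 21.
sd(V) = |a|·sd(Y) = |-6|·6.2 = 37.2.
Var[Y] = 6.2² = 38.44.
Var[V] = a²·Var[Y] = (-6)²·38.44 = 1383.84 (the additive constant 21 does not affect variance).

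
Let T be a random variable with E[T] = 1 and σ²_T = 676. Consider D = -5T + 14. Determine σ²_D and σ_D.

D = -5T + 14 is linear with a = -5, b = 14.
σ²_D = a²·σ²_T = (-5)²·676 = 16900 (the additive constant 14 does not affect variance).
σ_T = √676 = 26.
σ_D = |a|·σ_T = |-5|·26 = 130.

σ²_D = 16900, σ_D = 130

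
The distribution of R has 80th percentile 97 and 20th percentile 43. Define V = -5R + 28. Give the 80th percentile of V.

80th percentile of V = -187

Since a = -5 < 0 the transformation is decreasing, reversing order: the 80th percentile of V corresponds to the 20th percentile of R.
So P_{80}(V) = a·P_{20}(R) + b = (-5)·43 + 28 = -187.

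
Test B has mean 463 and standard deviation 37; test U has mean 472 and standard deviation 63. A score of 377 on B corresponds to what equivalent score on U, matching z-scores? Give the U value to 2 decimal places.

U = 325.57

z = (377 − 463)/37 ≈ -2.3243.
U = 472 + z·63 = 472 + (377 − 463)·63/37 ≈ 325.57.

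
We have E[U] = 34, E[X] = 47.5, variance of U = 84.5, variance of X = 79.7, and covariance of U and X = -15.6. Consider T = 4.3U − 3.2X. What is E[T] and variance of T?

E[T] = 4.3·E[U] + (-3.2)·E[X] = 4.3·34 + (-3.2)·47.5 = -5.8.
variance of T = a²·variance of U + b²·variance of X + 2ab·covariance of U and X with a = 4.3, b = -3.2.
= 4.3²·84.5 + (-3.2)²·79.7 + 2·4.3·(-3.2)·(-15.6)
= 1562.405 + 816.128 + 429.312 = 2807.845.

E[T] = -5.8, variance of T = 2807.845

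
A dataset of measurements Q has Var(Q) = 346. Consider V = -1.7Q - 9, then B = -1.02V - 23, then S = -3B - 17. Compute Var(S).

Var(S) = 9363.038184

Var(V) = (-1.7)²·346 = 999.94.
Var(B) = (-1.02)²·999.94 = 1040.337576.
Var(S) = (-3)²·1040.337576 = 9363.038184.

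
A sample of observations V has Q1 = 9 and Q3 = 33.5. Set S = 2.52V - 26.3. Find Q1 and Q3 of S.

Q1(S) = -3.62, Q3(S) = 58.12

a = 2.52 > 0: Q1(S) = a·Q1(V)+b = -3.62, Q3(S) = a·Q3(V)+b = 58.12.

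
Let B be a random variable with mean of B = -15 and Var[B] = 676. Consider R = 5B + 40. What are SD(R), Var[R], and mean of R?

R = 5B + 40 is linear with a = 5, b = 40.
SD(B) = √676 = 26.
SD(R) = |a|·SD(B) = |5|·26 = 130.
Var[R] = a²·Var[B] = 5²·676 = 16900 (the additive constant 40 does not affect variance).
mean of R = a·mean of B + b = 5·(-15) + 40 = -35.

SD(R) = 130, Var[R] = 16900, mean of R = -35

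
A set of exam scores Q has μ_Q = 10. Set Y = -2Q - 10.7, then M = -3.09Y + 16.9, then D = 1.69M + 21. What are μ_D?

μ_D = 209.87947

μ_Y = (-2)·10 + (-10.7) = -30.7.
μ_M = (-3.09)·(-30.7) + 16.9 = 111.763.
μ_D = 1.69·111.763 + 21 = 209.87947.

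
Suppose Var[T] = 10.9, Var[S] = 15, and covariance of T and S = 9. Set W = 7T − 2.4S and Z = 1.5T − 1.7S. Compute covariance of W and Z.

covariance of W and Z = 36.15

By bilinearity, covariance of W and Z = ac·Var[T] + bd·Var[S] + (ad+bc)·covariance of T and S, with a=7, b=-2.4, c=1.5, d=-1.7.
ac·Var[T] = 7·1.5·10.9 = 114.45
bd·Var[S] = (-2.4)·(-1.7)·15 = 61.2
(ad+bc)·covariance of T and S = (-15.5)·9 = -139.5
covariance of W and Z = 114.45 + 61.2 + (-139.5) = 36.15.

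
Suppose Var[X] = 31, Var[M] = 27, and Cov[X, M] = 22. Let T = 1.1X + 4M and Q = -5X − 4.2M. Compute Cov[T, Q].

By bilinearity, Cov[T, Q] = ac·Var[X] + bd·Var[M] + (ad+bc)·Cov[X, M], with a=1.1, b=4, c=-5, d=-4.2.
ac·Var[X] = 1.1·(-5)·31 = -170.5
bd·Var[M] = 4·(-4.2)·27 = -453.6
(ad+bc)·Cov[X, M] = (-24.62)·22 = -541.64
Cov[T, Q] = -170.5 + (-453.6) + (-541.64) = -1165.74.

Cov[T, Q] = -1165.74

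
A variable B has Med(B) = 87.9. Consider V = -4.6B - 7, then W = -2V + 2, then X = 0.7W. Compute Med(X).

Med(V) = (-4.6)·87.9 + (-7) = -411.34.
Med(W) = (-2)·(-411.34) + 2 = 824.68.
Med(X) = 0.7·824.68 = 577.276.

Med(X) = 577.276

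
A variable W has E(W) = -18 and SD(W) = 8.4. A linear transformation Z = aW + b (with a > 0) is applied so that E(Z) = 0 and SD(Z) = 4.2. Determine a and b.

a = 0.5, b = 9

SD(Z) = a·SD(W) (a > 0), so a = 4.2/8.4 = 0.5.
E(Z) = a·E(W) + b, so b = 0 − 0.5·(-18) = 9.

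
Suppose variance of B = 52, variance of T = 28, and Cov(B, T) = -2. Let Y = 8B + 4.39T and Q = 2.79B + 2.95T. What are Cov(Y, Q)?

Cov(Y, Q) = 1451.5578

By bilinearity, Cov(Y, Q) = ac·variance of B + bd·variance of T + (ad+bc)·Cov(B, T), with a=8, b=4.39, c=2.79, d=2.95.
ac·variance of B = 8·2.79·52 = 1160.64
bd·variance of T = 4.39·2.95·28 = 362.614
(ad+bc)·Cov(B, T) = (35.8481)·(-2) = -71.6962
Cov(Y, Q) = 1160.64 + 362.614 + (-71.6962) = 1451.5578.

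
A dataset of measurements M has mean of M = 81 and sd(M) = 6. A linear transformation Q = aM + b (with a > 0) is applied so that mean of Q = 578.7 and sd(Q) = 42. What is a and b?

sd(Q) = a·sd(M) (a > 0), so a = 42/6 = 7.
mean of Q = a·mean of M + b, so b = 578.7 − 7·81 = 11.7.

a = 7, b = 11.7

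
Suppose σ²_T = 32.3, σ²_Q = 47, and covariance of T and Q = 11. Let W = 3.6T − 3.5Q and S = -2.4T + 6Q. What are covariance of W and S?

covariance of W and S = -936.072

By bilinearity, covariance of W and S = ac·σ²_T + bd·σ²_Q + (ad+bc)·covariance of T and Q, with a=3.6, b=-3.5, c=-2.4, d=6.
ac·σ²_T = 3.6·(-2.4)·32.3 = -279.072
bd·σ²_Q = (-3.5)·6·47 = -987
(ad+bc)·covariance of T and Q = (30)·11 = 330
covariance of W and S = -279.072 + (-987) + 330 = -936.072.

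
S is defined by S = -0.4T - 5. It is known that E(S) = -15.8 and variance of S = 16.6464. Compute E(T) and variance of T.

E(T) = 27, variance of T = 104.04

From S = -0.4T - 5: E(S) = a·E(T) + b, so E(T) = (E(S) − b)/a = (-15.8 − (-5))/(-0.4) = 27.
variance of S = a²·variance of T, so variance of T = 16.6464/(-0.4)² = 104.04.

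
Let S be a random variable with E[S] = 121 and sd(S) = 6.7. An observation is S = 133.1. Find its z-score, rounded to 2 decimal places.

z = (S − E[S]) / sd(S) = (133.1 − 121) / 6.7 ≈ 1.81.

z = 1.81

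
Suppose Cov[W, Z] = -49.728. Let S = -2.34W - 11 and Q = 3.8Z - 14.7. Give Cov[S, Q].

Cov[S, Q] = a·c·Cov[W, Z] = (-2.34)·3.8·(-49.728) = 442.181376. Additive constants drop out.

Cov[S, Q] = 442.181376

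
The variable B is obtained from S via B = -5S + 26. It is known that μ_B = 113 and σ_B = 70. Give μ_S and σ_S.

μ_S = -17.4, σ_S = 14

From B = -5S + 26: μ_B = a·μ_S + b, so μ_S = (μ_B − b)/a = (113 − 26)/(-5) = -17.4.
σ_B = |a|·σ_S, so σ_S = 70/|-5| = 14.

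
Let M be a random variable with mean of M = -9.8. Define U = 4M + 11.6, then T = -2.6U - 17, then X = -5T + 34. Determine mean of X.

mean of X = -239.8

mean of U = 4·(-9.8) + 11.6 = -27.6.
mean of T = (-2.6)·(-27.6) + (-17) = 54.76.
mean of X = (-5)·54.76 + 34 = -239.8.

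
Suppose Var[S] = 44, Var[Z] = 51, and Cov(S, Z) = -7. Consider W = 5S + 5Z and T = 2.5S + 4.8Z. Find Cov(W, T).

By bilinearity, Cov(W, T) = ac·Var[S] + bd·Var[Z] + (ad+bc)·Cov(S, Z), with a=5, b=5, c=2.5, d=4.8.
ac·Var[S] = 5·2.5·44 = 550
bd·Var[Z] = 5·4.8·51 = 1224
(ad+bc)·Cov(S, Z) = (36.5)·(-7) = -255.5
Cov(W, T) = 550 + 1224 + (-255.5) = 1518.5.

Cov(W, T) = 1518.5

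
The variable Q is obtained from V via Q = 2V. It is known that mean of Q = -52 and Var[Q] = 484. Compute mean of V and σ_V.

mean of V = -26, σ_V = 11

From Q = 2V: mean of Q = a·mean of V + b, so mean of V = (mean of Q − b)/a = (-52 − 0)/2 = -26.
σ_Q = √484 = 22.
σ_Q = |a|·σ_V, so σ_V = 22/|2| = 11.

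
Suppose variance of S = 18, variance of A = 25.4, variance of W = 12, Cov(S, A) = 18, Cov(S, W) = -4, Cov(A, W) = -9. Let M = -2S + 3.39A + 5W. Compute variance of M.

variance of M = a²·variance of S + b²·variance of A + c²·variance of W + 2ab·Cov(S, A) + 2ac·Cov(S, W) + 2bc·Cov(A, W), with a = -2, b = 3.39, c = 5.
= 72 + 291.89934 + 300 + (-244.08) + 80 + (-305.1)
= 194.71934.

variance of M = 194.71934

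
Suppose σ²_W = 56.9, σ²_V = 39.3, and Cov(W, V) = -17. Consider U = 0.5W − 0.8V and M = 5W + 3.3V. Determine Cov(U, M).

Cov(U, M) = 78.448

By bilinearity, Cov(U, M) = ac·σ²_W + bd·σ²_V + (ad+bc)·Cov(W, V), with a=0.5, b=-0.8, c=5, d=3.3.
ac·σ²_W = 0.5·5·56.9 = 142.25
bd·σ²_V = (-0.8)·3.3·39.3 = -103.752
(ad+bc)·Cov(W, V) = (-2.35)·(-17) = 39.95
Cov(U, M) = 142.25 + (-103.752) + 39.95 = 78.448.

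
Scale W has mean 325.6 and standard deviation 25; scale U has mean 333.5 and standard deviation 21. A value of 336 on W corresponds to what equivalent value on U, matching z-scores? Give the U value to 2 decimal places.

z = (336 − 325.6)/25 = 0.416.
U = 333.5 + z·21 = 333.5 + (336 − 325.6)·21/25 ≈ 342.24.

U = 342.24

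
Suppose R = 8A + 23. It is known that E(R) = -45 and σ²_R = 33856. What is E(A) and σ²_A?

E(A) = -8.5, σ²_A = 529

From R = 8A + 23: E(R) = a·E(A) + b, so E(A) = (E(R) − b)/a = (-45 − 23)/8 = -8.5.
σ²_R = a²·σ²_A, so σ²_A = 33856/8² = 529.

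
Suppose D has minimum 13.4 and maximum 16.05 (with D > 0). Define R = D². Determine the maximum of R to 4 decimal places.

D² is increasing on this domain, so max(R) comes from max(D) = 16.05: max(R) = square(16.05) = 257.6025.

max(R) = 257.6025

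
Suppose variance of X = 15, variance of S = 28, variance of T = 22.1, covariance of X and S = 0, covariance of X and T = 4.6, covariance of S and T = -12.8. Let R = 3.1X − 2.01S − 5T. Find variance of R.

variance of R = a²·variance of X + b²·variance of S + c²·variance of T + 2ab·covariance of X and S + 2ac·covariance of X and T + 2bc·covariance of S and T, with a = 3.1, b = -2.01, c = -5.
= 144.15 + 113.1228 + 552.5 + 0 + (-142.6) + (-257.28)
= 409.8928.

variance of R = 409.8928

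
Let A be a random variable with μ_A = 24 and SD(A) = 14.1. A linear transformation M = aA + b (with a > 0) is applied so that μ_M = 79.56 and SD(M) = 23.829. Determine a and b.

SD(M) = a·SD(A) (a > 0), so a = 23.829/14.1 = 1.69.
μ_M = a·μ_A + b, so b = 79.56 − 1.69·24 = 39.

a = 1.69, b = 39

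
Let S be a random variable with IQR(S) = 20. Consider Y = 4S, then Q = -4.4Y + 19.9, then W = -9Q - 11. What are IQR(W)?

IQR(Y) = |4|·20 = 80.
IQR(Q) = |-4.4|·80 = 352.
IQR(W) = |-9|·352 = 3168.

IQR(W) = 3168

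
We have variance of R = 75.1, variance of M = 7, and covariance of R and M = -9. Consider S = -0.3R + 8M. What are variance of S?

variance of S = 497.959

variance of S = a²·variance of R + b²·variance of M + 2ab·covariance of R and M with a = -0.3, b = 8.
= (-0.3)²·75.1 + 8²·7 + 2·(-0.3)·8·(-9)
= 6.759 + 448 + 43.2 = 497.959.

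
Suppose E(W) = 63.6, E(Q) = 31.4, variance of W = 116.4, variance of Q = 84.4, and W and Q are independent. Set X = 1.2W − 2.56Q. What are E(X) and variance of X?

E(X) = 1.2·E(W) + (-2.56)·E(Q) = 1.2·63.6 + (-2.56)·31.4 = -4.064.
variance of X = a²·variance of W + b²·variance of Q + 2ab·Cov[W, Q] with a = 1.2, b = -2.56.
Independence gives Cov[W, Q] = 0.
= 1.2²·116.4 + (-2.56)²·84.4 + 2·1.2·(-2.56)·0
= 167.616 + 553.12384 + 0 = 720.73984.

E(X) = -4.064, variance of X = 720.73984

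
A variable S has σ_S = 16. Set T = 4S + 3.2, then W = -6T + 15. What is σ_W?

σ_T = |4|·16 = 64.
σ_W = |-6|·64 = 384.

σ_W = 384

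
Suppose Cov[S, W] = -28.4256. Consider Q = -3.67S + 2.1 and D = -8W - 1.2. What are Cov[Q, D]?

Cov[Q, D] = a·c·Cov[S, W] = (-3.67)·(-8)·(-28.4256) = -834.575616. Additive constants drop out.

Cov[Q, D] = -834.575616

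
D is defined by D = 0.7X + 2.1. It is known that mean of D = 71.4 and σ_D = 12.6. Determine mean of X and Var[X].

From D = 0.7X + 2.1: mean of D = a·mean of X + b, so mean of X = (mean of D − b)/a = (71.4 − 2.1)/0.7 = 99.
Var[D] = 12.6² = 158.76.
Var[D] = a²·Var[X], so Var[X] = 158.76/0.7² = 324.

mean of X = 99, Var[X] = 324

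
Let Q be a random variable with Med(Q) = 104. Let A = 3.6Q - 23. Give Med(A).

Med(A) = 351.4

A linear map preserves order up to sign, so Med(A) = a·Med(Q) + b = 3.6·104 + (-23) = 351.4.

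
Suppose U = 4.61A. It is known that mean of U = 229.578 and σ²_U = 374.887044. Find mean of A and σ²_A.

mean of A = 49.8, σ²_A = 17.64

From U = 4.61A: mean of U = a·mean of A + b, so mean of A = (mean of U − b)/a = (229.578 − 0)/4.61 = 49.8.
σ²_U = a²·σ²_A, so σ²_A = 374.887044/4.61² = 17.64.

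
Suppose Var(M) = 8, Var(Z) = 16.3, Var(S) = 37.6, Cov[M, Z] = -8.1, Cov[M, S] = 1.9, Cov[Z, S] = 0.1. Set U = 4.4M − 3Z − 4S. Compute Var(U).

Var(U) = a²·Var(M) + b²·Var(Z) + c²·Var(S) + 2ab·Cov[M, Z] + 2ac·Cov[M, S] + 2bc·Cov[Z, S], with a = 4.4, b = -3, c = -4.
= 154.88 + 146.7 + 601.6 + 213.84 + (-66.88) + 2.4
= 1052.54.

Var(U) = 1052.54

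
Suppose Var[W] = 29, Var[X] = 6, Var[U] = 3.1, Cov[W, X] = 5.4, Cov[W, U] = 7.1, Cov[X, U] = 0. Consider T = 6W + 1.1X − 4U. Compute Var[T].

Var[T] = 831.34

Var[T] = a²·Var[W] + b²·Var[X] + c²·Var[U] + 2ab·Cov[W, X] + 2ac·Cov[W, U] + 2bc·Cov[X, U], with a = 6, b = 1.1, c = -4.
= 1044 + 7.26 + 49.6 + 71.28 + (-340.8) + 0
= 831.34.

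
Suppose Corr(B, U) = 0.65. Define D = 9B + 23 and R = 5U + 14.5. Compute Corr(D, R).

Corr(D, R) = 0.65

Linear rescalings preserve correlation up to sign; here the slopes 9 and 5 have the same sign, so Corr(D, R) = Corr(B, U) = 0.65.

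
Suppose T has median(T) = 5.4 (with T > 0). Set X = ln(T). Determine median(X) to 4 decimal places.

median(X) = 1.6864

ln(T) is monotone on this domain, so median(X) = ln(5.4) ≈ 1.6864.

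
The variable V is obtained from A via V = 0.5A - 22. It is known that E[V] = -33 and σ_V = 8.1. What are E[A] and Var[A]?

From V = 0.5A - 22: E[V] = a·E[A] + b, so E[A] = (E[V] − b)/a = (-33 − (-22))/0.5 = -22.
Var[V] = 8.1² = 65.61.
Var[V] = a²·Var[A], so Var[A] = 65.61/0.5² = 262.44.

E[A] = -22, Var[A] = 262.44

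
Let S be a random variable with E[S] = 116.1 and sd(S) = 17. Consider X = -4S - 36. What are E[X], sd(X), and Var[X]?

E[X] = -500.4, sd(X) = 68, Var[X] = 4624

X = -4S - 36 is linear with a = -4, b = -36.
E[X] = a·E[S] + b = (-4)·116.1 + (-36) = -500.4.
sd(X) = |a|·sd(S) = |-4|·17 = 68.
Var[S] = 17² = 289.
Var[X] = a²·Var[S] = (-4)²·289 = 4624 (the additive constant -36 does not affect variance).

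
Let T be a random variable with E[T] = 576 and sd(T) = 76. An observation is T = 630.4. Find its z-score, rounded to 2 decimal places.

z = (T − E[T]) / sd(T) = (630.4 − 576) / 76 ≈ 0.72.

z = 0.72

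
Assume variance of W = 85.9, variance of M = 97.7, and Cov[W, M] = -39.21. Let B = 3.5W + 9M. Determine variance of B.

variance of B = a²·variance of W + b²·variance of M + 2ab·Cov[W, M] with a = 3.5, b = 9.
= 3.5²·85.9 + 9²·97.7 + 2·3.5·9·(-39.21)
= 1052.275 + 7913.7 + (-2470.23) = 6495.745.

variance of B = 6495.745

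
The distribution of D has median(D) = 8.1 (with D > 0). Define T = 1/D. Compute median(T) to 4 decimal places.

1/D is monotone on this domain, so median(T) = 1/(8.1) ≈ 0.1235.

median(T) = 0.1235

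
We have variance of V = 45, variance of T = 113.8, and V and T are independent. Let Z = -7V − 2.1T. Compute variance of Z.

variance of Z = 2706.858

variance of Z = a²·variance of V + b²·variance of T + 2ab·covariance of V and T with a = -7, b = -2.1.
Independence gives covariance of V and T = 0.
= (-7)²·45 + (-2.1)²·113.8 + 2·(-7)·(-2.1)·0
= 2205 + 501.858 + 0 = 2706.858.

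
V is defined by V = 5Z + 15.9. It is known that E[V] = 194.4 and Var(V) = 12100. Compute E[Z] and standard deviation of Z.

E[Z] = 35.7, standard deviation of Z = 22

From V = 5Z + 15.9: E[V] = a·E[Z] + b, so E[Z] = (E[V] − b)/a = (194.4 − 15.9)/5 = 35.7.
standard deviation of V = √12100 = 110.
standard deviation of V = |a|·standard deviation of Z, so standard deviation of Z = 110/|5| = 22.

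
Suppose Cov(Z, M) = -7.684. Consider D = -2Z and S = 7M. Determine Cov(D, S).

Cov(D, S) = 107.576

Cov(D, S) = a·c·Cov(Z, M) = (-2)·7·(-7.684) = 107.576. Additive constants drop out.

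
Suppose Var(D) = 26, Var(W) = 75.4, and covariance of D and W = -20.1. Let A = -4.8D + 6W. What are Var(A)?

Var(A) = a²·Var(D) + b²·Var(W) + 2ab·covariance of D and W with a = -4.8, b = 6.
= (-4.8)²·26 + 6²·75.4 + 2·(-4.8)·6·(-20.1)
= 599.04 + 2714.4 + 1157.76 = 4471.2.

Var(A) = 4471.2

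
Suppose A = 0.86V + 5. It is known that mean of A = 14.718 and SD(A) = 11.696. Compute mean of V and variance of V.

mean of V = 11.3, variance of V = 184.96

From A = 0.86V + 5: mean of A = a·mean of V + b, so mean of V = (mean of A − b)/a = (14.718 − 5)/0.86 = 11.3.
variance of A = 11.696² = 136.796416.
variance of A = a²·variance of V, so variance of V = 136.796416/0.86² = 184.96.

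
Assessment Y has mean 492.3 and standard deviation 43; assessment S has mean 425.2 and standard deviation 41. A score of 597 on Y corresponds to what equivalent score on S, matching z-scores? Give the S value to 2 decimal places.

z = (597 − 492.3)/43 ≈ 2.4349.
S = 425.2 + z·41 = 425.2 + (597 − 492.3)·41/43 ≈ 525.03.

S = 525.03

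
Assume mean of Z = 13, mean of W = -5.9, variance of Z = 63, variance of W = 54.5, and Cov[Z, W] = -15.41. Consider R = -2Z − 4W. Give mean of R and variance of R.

mean of R = (-2)·mean of Z + (-4)·mean of W = (-2)·13 + (-4)·(-5.9) = -2.4.
variance of R = a²·variance of Z + b²·variance of W + 2ab·Cov[Z, W] with a = -2, b = -4.
= (-2)²·63 + (-4)²·54.5 + 2·(-2)·(-4)·(-15.41)
= 252 + 872 + (-246.56) = 877.44.

mean of R = -2.4, variance of R = 877.44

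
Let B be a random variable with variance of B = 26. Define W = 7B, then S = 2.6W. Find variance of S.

variance of W = 7²·26 = 1274.
variance of S = 2.6²·1274 = 8612.24.

variance of S = 8612.24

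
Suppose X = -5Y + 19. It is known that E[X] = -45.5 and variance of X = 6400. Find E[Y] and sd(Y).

E[Y] = 12.9, sd(Y) = 16

From X = -5Y + 19: E[X] = a·E[Y] + b, so E[Y] = (E[X] − b)/a = (-45.5 − 19)/(-5) = 12.9.
sd(X) = √6400 = 80.
sd(X) = |a|·sd(Y), so sd(Y) = 80/|-5| = 16.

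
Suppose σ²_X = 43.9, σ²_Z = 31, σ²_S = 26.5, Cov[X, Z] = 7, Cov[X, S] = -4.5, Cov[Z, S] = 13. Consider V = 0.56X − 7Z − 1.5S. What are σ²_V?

σ²_V = a²·σ²_X + b²·σ²_Z + c²·σ²_S + 2ab·Cov[X, Z] + 2ac·Cov[X, S] + 2bc·Cov[Z, S], with a = 0.56, b = -7, c = -1.5.
= 13.76704 + 1519 + 59.625 + (-54.88) + 7.56 + 273
= 1818.07204.

σ²_V = 1818.07204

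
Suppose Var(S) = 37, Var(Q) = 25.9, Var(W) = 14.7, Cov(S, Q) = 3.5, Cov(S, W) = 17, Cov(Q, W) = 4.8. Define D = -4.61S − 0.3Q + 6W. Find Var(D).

Var(D) = 369.8197

Var(D) = a²·Var(S) + b²·Var(Q) + c²·Var(W) + 2ab·Cov(S, Q) + 2ac·Cov(S, W) + 2bc·Cov(Q, W), with a = -4.61, b = -0.3, c = 6.
= 786.3277 + 2.331 + 529.2 + 9.681 + (-940.44) + (-17.28)
= 369.8197.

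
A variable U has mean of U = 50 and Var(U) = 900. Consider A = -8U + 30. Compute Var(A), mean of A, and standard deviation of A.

Var(A) = 57600, mean of A = -370, standard deviation of A = 240

A = -8U + 30 is linear with a = -8, b = 30.
Var(A) = a²·Var(U) = (-8)²·900 = 57600 (the additive constant 30 does not affect variance).
mean of A = a·mean of U + b = (-8)·50 + 30 = -370.
standard deviation of U = √900 = 30.
standard deviation of A = |a|·standard deviation of U = |-8|·30 = 240.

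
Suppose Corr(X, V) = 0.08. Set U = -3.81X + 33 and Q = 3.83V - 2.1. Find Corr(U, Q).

Corr(U, Q) = -0.08

Linear rescalings preserve |correlation|; the slopes -3.81 and 3.83 have opposite signs, so the correlation flips sign: Corr(U, Q) = −Corr(X, V) = -0.08.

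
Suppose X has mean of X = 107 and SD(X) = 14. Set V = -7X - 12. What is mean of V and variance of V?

mean of V = -761, variance of V = 9604

V = -7X - 12 is linear with a = -7, b = -12.
mean of V = a·mean of X + b = (-7)·107 + (-12) = -761.
variance of X = 14² = 196.
variance of V = a²·variance of X = (-7)²·196 = 9604 (the additive constant -12 does not affect variance).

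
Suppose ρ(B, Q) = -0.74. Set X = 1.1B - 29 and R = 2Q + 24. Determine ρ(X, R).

ρ(X, R) = -0.74

Linear rescalings preserve correlation up to sign; here the slopes 1.1 and 2 have the same sign, so ρ(X, R) = ρ(B, Q) = -0.74.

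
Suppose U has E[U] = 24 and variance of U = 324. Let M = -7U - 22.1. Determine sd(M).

sd(M) = 126

M = -7U - 22.1 is linear with a = -7, b = -22.1.
sd(U) = √324 = 18.
sd(M) = |a|·sd(U) = |-7|·18 = 126.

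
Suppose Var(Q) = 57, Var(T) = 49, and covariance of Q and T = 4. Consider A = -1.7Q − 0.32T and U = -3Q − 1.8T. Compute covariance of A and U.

By bilinearity, covariance of A and U = ac·Var(Q) + bd·Var(T) + (ad+bc)·covariance of Q and T, with a=-1.7, b=-0.32, c=-3, d=-1.8.
ac·Var(Q) = (-1.7)·(-3)·57 = 290.7
bd·Var(T) = (-0.32)·(-1.8)·49 = 28.224
(ad+bc)·covariance of Q and T = (4.02)·4 = 16.08
covariance of A and U = 290.7 + 28.224 + 16.08 = 335.004.

covariance of A and U = 335.004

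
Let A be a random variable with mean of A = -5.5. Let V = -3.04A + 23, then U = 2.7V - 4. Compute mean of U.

mean of U = 103.244

mean of V = (-3.04)·(-5.5) + 23 = 39.72.
mean of U = 2.7·39.72 + (-4) = 103.244.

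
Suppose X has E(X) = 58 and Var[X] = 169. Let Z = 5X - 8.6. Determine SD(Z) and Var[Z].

Z = 5X - 8.6 is linear with a = 5, b = -8.6.
SD(X) = √169 = 13.
SD(Z) = |a|·SD(X) = |5|·13 = 65.
Var[Z] = a²·Var[X] = 5²·169 = 4225 (the additive constant -8.6 does not affect variance).

SD(Z) = 65, Var[Z] = 4225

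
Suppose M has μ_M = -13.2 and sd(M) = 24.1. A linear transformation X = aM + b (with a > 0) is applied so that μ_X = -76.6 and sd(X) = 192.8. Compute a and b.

a = 8, b = 29

sd(X) = a·sd(M) (a > 0), so a = 192.8/24.1 = 8.
μ_X = a·μ_M + b, so b = -76.6 − 8·(-13.2) = 29.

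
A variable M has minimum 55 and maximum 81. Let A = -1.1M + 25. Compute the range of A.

Range of M = 81 − 55 = 26.
Range(A) = |a|·Range(M) = |-1.1|·26 = 28.6.

Range(A) = 28.6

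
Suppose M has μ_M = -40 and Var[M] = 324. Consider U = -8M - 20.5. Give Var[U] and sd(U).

Var[U] = 20736, sd(U) = 144

U = -8M - 20.5 is linear with a = -8, b = -20.5.
Var[U] = a²·Var[M] = (-8)²·324 = 20736 (the additive constant -20.5 does not affect variance).
sd(M) = √324 = 18.
sd(U) = |a|·sd(M) = |-8|·18 = 144.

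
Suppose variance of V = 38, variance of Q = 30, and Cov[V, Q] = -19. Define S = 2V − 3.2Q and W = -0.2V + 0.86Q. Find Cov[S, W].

Cov[S, W] = -142.6

By bilinearity, Cov[S, W] = ac·variance of V + bd·variance of Q + (ad+bc)·Cov[V, Q], with a=2, b=-3.2, c=-0.2, d=0.86.
ac·variance of V = 2·(-0.2)·38 = -15.2
bd·variance of Q = (-3.2)·0.86·30 = -82.56
(ad+bc)·Cov[V, Q] = (2.36)·(-19) = -44.84
Cov[S, W] = -15.2 + (-82.56) + (-44.84) = -142.6.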